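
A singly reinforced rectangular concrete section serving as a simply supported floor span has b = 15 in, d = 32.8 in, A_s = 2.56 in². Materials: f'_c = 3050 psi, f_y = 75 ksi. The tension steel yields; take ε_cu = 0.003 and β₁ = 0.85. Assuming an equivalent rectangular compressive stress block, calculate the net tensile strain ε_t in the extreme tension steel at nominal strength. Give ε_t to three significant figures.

ε_t ≈ 0.0139

a = A_s f_y/(0.85 f'_c b) = 4.937 in.
β₁ = 0.85, so c = a/β₁ = 4.937/0.85 = 5.808 in.
From the linear strain diagram with ε_cu = 0.003: ε_t = 0.003 (d − c)/c = 0.003 × (32.8 − 5.808)/5.808 = 0.0139.
Since ε_t ≥ 0.005, the section is tension-controlled.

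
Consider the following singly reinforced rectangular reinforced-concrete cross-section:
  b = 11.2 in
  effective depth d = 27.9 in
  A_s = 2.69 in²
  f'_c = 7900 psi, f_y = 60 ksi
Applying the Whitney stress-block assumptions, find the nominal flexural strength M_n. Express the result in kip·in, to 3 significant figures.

M_n ≈ 4330 kip·in

T = A_s f_y = 2.69 × 60 = 161.4 kips.
a = T/(0.85 f'_c b) = 161.4/(0.85 × 7.9 × 11.2) = 2.146 in.
M_n = T(d − a/2) = 161.4 × (27.9 − 1.073) = 4329.9 kip·in.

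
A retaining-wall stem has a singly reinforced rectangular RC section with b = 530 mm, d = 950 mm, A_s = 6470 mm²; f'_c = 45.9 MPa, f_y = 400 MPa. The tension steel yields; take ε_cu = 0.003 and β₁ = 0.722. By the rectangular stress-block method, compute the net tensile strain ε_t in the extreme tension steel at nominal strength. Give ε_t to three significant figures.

a = A_s f_y/(0.85 f'_c b) = 125.16 mm.
β₁ = 0.722, so c = a/β₁ = 125.16/0.722 = 173.35 mm.
From the linear strain diagram with ε_cu = 0.003: ε_t = 0.003 (d − c)/c = 0.003 × (950 − 173.35)/173.35 = 0.0134.
Since ε_t ≥ 0.005, the section is tension-controlled.

ε_t ≈ 0.0134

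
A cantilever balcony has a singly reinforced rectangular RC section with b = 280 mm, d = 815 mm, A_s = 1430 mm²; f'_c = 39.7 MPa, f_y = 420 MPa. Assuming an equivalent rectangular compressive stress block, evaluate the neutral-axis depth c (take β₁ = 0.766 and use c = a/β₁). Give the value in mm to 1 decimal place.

T = A_s f_y = 1430 × 420 = 600600 N = 600.6 kN.
Setting C = 0.85 f'_c a b equal to T: a = 600600/(0.85 × 39.7 × 280) = 63.565 mm.
With β₁ = 0.766, c = a/β₁ = 63.565/0.766 = 83.0 mm.

c ≈ 83.0 mm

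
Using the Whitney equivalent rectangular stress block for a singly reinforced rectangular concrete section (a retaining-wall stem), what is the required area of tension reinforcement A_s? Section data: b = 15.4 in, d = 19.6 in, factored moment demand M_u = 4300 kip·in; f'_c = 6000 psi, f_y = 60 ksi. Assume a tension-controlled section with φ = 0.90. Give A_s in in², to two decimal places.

A_s ≈ 4.45 in²

M_n = M_u/φ = 4300/0.90 = 4777.78 kip·in.
From M_n = 0.85 f'_c a b (d − a/2):
a = d − √(d² − 2M_n/(0.85 f'_c b)) = 19.6 − √(19.6² − 2 × 4777.78/(0.85 × 6 × 15.4)) = 3.398 in.
A_s = 0.85 f'_c a b / f_y = 0.85 × 6 × 3.398 × 15.4 / 60 = 4.448 in².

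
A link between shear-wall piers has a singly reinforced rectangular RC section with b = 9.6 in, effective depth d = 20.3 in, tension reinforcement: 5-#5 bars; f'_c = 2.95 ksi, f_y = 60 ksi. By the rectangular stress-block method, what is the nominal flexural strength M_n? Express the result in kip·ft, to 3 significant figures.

A_s = 5 × 0.31 = 1.55 in².
T = A_s f_y = 1.55 × 60 = 93 kips.
a = T/(0.85 f'_c b) = 93/(0.85 × 2.95 × 9.6) = 3.863 in.
M_n = T(d − a/2) = 93 × (20.3 − 1.9315) = 1708.3 kip·in = 1708.3/12 = 142.36 kip·ft.

M_n ≈ 142 kip·ft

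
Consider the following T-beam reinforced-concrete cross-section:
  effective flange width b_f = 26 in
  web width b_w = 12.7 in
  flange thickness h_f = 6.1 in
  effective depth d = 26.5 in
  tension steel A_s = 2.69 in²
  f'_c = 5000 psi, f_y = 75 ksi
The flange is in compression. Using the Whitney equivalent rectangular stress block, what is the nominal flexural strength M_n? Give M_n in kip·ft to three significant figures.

M_n ≈ 430 kip·ft

Tension: T = A_s f_y = 2.69 × 75 = 201.75 kips.
Try a within the flange: a = T/(0.85 f'_c b_f) = 201.75/(0.85 × 5 × 26) = 1.826 in.
Since a = 1.826 ≤ h_f = 6.1 in, the stress block lies entirely in the flange; analyse as a rectangular beam of width b_f.
M_n = T(d − a/2) = 201.75 × (26.5 − 0.913) = 5162.2 kip·in.
M_n = 5162.2/12 = 430.18 kip·ft.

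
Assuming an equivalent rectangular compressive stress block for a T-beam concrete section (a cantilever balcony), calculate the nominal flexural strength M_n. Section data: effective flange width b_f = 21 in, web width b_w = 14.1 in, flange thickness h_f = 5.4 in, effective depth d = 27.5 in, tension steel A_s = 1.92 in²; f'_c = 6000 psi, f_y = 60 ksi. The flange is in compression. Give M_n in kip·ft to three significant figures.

Tension: T = A_s f_y = 1.92 × 60 = 115.2 kips.
Try a within the flange: a = T/(0.85 f'_c b_f) = 115.2/(0.85 × 6 × 21) = 1.076 in.
Since a = 1.076 ≤ h_f = 5.4 in, the stress block lies entirely in the flange; analyse as a rectangular beam of width b_f.
M_n = T(d − a/2) = 115.2 × (27.5 − 0.538) = 3106.0 kip·in.
M_n = 3106.0/12 = 258.83 kip·ft.

M_n ≈ 259 kip·ft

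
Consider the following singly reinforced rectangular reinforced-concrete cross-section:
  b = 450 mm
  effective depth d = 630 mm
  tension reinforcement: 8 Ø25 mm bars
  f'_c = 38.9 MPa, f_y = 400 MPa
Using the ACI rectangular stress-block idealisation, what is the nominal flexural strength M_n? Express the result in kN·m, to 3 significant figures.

A_s = 8 × 491 = 3928 mm².
T = A_s f_y = 3928 × 400 = 1571200 N = 1571.2 kN.
From C = T: a = T/(0.85 f'_c b) = 1571200/(0.85 × 38.9 × 450) = 105.60 mm.
M_n = T(d − a/2) = 1571.2 kN × (630 − 52.8) mm = 906.90 kN·m.

M_n ≈ 907 kN·m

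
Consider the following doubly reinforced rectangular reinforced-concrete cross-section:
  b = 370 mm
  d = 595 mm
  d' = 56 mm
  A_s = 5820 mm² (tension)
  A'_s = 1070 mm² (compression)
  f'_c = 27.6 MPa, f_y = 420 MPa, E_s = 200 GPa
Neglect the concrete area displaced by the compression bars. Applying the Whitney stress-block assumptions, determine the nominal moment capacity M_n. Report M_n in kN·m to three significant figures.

Assume both tension and compression steel yield.
Net tension couple steel: A_s − A'_s = 4750 mm².
a = (A_s − A'_s) f_y / (0.85 f'_c b) = 1995000/(0.85 × 27.6 × 370) = 229.83 mm.
c = a/β₁ = 229.83/0.85 = 270.39 mm; ε'_s = 0.003(c − d')/c = 0.0024 ≥ f_y/E_s = 0.0021, so compression steel does yield.
M_n = (A_s − A'_s) f_y (d − a/2) + A'_s f_y (d − d') = [1995000 × (595 − 114.915) + 449400 × (595 − 56)] × 10⁻⁶ = 957.77 + 242.23 = 1200.00 kN·m.

M_n ≈ 1200 kN·m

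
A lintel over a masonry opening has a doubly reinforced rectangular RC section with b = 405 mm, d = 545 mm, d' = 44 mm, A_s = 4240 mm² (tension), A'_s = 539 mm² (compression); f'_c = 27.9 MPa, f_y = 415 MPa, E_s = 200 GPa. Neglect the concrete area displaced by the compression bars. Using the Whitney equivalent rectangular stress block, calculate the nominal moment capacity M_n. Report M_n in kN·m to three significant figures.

M_n ≈ 826 kN·m

Assume both tension and compression steel yield.
Net tension couple steel: A_s − A'_s = 3701 mm².
a = (A_s − A'_s) f_y / (0.85 f'_c b) = 1535915/(0.85 × 27.9 × 405) = 159.91 mm.
c = a/β₁ = 159.91/0.85 = 188.13 mm; ε'_s = 0.003(c − d')/c = 0.0023 ≥ f_y/E_s = 0.0021, so compression steel does yield.
M_n = (A_s − A'_s) f_y (d − a/2) + A'_s f_y (d − d') = [1535915 × (545 − 79.955) + 223685 × (545 − 44)] × 10⁻⁶ = 714.27 + 112.07 = 826.34 kN·m.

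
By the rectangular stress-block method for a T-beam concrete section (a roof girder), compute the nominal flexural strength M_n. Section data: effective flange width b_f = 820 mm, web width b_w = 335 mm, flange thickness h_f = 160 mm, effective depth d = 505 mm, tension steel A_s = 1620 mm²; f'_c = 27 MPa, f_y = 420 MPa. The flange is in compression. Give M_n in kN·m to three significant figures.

M_n ≈ 331 kN·m

Tension: T = A_s f_y = 1620 × 420 = 680400 N.
Try a within the flange: a = T/(0.85 f'_c b_f) = 680400/(0.85 × 27 × 820) = 36.15 mm.
Since a = 36.15 ≤ h_f = 160 mm, the stress block lies entirely in the flange; analyse as a rectangular beam of width b_f.
M_n = T(d − a/2) = 680400 × (505 − 18.075) = 331.30 × 10⁶ N·mm.
M_n = 331.30 kN·m.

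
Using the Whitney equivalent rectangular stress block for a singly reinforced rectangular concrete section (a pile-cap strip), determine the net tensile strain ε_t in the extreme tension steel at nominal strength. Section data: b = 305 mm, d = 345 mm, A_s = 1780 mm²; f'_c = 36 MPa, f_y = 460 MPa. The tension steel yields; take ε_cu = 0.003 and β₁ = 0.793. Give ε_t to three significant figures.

ε_t ≈ 0.00636

a = A_s f_y/(0.85 f'_c b) = 87.73 mm.
β₁ = 0.793, so c = a/β₁ = 87.73/0.793 = 110.63 mm.
From the linear strain diagram with ε_cu = 0.003: ε_t = 0.003 (d − c)/c = 0.003 × (345 − 110.63)/110.63 = 0.00636.
Since ε_t ≥ 0.005, the section is tension-controlled.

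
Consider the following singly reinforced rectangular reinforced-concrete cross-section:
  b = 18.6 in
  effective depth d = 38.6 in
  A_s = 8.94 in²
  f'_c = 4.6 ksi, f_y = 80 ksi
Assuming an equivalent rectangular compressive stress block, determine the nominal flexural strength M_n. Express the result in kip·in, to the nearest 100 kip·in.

M_n ≈ 24100 kip·in

T = A_s f_y = 8.94 × 80 = 715.2 kips.
a = T/(0.85 f'_c b) = 715.2/(0.85 × 4.6 × 18.6) = 9.834 in.
M_n = T(d − a/2) = 715.2 × (38.6 − 4.917) = 24090.1 kip·in.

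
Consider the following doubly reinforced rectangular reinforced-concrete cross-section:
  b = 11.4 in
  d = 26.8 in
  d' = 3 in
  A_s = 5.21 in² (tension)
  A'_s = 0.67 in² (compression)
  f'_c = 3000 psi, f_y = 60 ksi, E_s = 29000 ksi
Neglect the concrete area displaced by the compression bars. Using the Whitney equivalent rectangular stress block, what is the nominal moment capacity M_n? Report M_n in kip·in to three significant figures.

Assume both steels yield.
a = (A_s − A'_s) f_y/(0.85 f'_c b) = (5.21 − 0.67) × 60/(0.85 × 3 × 11.4) = 9.370 in.
c = a/β₁ = 9.370/0.85 = 11.024 in; ε'_s = 0.003(c − d')/c = 0.0022 ≥ ε_y = 0.0021, so the compression steel yields.
M_n = (A_s − A'_s) f_y (d − a/2) + A'_s f_y (d − d') = 272.4 × (26.8 − 4.685) + 40.2 × (26.8 − 3) = 6024.1 + 956.8 = 6980.9 kip·in.

M_n ≈ 6980 kip·in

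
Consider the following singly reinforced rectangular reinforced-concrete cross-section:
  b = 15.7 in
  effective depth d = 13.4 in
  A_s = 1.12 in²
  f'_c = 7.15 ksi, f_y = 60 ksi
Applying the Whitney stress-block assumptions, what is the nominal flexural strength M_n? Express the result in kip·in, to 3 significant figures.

T = A_s f_y = 1.12 × 60 = 67.2 kips.
a = T/(0.85 f'_c b) = 67.2/(0.85 × 7.15 × 15.7) = 0.704 in.
M_n = T(d − a/2) = 67.2 × (13.4 − 0.352) = 876.8 kip·in.

M_n ≈ 877 kip·in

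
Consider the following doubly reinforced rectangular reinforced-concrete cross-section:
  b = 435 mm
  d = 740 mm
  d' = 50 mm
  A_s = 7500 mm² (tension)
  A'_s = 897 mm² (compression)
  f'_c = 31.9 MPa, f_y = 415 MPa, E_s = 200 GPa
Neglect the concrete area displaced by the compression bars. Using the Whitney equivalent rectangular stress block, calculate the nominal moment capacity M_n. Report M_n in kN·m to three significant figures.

Assume both tension and compression steel yield.
Net tension couple steel: A_s − A'_s = 6603 mm².
a = (A_s − A'_s) f_y / (0.85 f'_c b) = 2740245/(0.85 × 31.9 × 435) = 232.32 mm.
c = a/β₁ = 232.32/0.822 = 282.63 mm; ε'_s = 0.003(c − d')/c = 0.0025 ≥ f_y/E_s = 0.0021, so compression steel does yield.
M_n = (A_s − A'_s) f_y (d − a/2) + A'_s f_y (d − d') = [2740245 × (740 − 116.16) + 372255 × (740 − 50)] × 10⁻⁶ = 1709.47 + 256.86 = 1966.33 kN·m.

M_n ≈ 1970 kN·m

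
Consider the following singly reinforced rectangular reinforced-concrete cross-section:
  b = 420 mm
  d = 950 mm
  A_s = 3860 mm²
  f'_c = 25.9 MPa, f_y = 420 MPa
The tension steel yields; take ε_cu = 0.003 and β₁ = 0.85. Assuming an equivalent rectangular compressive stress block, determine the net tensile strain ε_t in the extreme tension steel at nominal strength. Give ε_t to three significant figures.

ε_t ≈ 0.0108

a = A_s f_y/(0.85 f'_c b) = 175.33 mm.
β₁ = 0.85, so c = a/β₁ = 175.33/0.85 = 206.27 mm.
From the linear strain diagram with ε_cu = 0.003: ε_t = 0.003 (d − c)/c = 0.003 × (950 − 206.27)/206.27 = 0.0108.
Since ε_t ≥ 0.005, the section is tension-controlled.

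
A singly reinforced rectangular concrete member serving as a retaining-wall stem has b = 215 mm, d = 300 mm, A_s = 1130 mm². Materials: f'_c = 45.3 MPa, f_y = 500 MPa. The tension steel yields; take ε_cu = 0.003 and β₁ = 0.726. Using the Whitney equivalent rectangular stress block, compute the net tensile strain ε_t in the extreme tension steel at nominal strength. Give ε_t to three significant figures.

a = A_s f_y/(0.85 f'_c b) = 68.25 mm.
β₁ = 0.726, so c = a/β₁ = 68.25/0.726 = 94.01 mm.
From the linear strain diagram with ε_cu = 0.003: ε_t = 0.003 (d − c)/c = 0.003 × (300 − 94.01)/94.01 = 0.00657.
Since ε_t ≥ 0.005, the section is tension-controlled.

ε_t ≈ 0.00657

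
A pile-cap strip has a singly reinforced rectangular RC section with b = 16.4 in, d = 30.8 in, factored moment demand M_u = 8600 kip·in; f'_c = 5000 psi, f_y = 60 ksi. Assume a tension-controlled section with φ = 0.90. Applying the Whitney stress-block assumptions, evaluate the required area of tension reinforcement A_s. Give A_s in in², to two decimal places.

M_n = M_u/φ = 8600/0.90 = 9555.56 kip·in.
From M_n = 0.85 f'_c a b (d − a/2):
a = d − √(d² − 2M_n/(0.85 f'_c b)) = 30.8 − √(30.8² − 2 × 9555.56/(0.85 × 5 × 16.4)) = 4.830 in.
A_s = 0.85 f'_c a b / f_y = 0.85 × 5 × 4.830 × 16.4 / 60 = 5.611 in².

A_s ≈ 5.61 in²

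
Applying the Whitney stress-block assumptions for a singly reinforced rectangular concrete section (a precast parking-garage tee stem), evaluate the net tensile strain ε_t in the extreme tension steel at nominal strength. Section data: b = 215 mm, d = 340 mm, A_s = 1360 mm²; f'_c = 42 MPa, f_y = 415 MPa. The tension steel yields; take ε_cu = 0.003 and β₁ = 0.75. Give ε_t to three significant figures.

ε_t ≈ 0.00740

a = A_s f_y/(0.85 f'_c b) = 73.53 mm.
β₁ = 0.75, so c = a/β₁ = 73.53/0.75 = 98.04 mm.
From the linear strain diagram with ε_cu = 0.003: ε_t = 0.003 (d − c)/c = 0.003 × (340 − 98.04)/98.04 = 0.00740.
Since ε_t ≥ 0.005, the section is tension-controlled.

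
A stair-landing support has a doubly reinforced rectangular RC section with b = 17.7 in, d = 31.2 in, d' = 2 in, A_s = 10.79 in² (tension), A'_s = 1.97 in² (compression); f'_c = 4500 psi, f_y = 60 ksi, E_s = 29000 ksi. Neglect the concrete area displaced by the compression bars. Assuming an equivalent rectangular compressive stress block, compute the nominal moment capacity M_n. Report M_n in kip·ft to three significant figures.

M_n ≈ 1490 kip·ft

Assume both steels yield.
a = (A_s − A'_s) f_y/(0.85 f'_c b) = (10.79 − 1.97) × 60/(0.85 × 4.5 × 17.7) = 7.817 in.
c = a/β₁ = 7.817/0.825 = 9.475 in; ε'_s = 0.003(c − d')/c = 0.0024 ≥ ε_y = 0.0021, so the compression steel yields.
M_n = (A_s − A'_s) f_y (d − a/2) + A'_s f_y (d − d') = 529.2 × (31.2 − 3.9085) + 118.2 × (31.2 − 2) = 14442.7 + 3451.4 = 17894.1 kip·in = 17894.1/12 = 1491.18 kip·ft.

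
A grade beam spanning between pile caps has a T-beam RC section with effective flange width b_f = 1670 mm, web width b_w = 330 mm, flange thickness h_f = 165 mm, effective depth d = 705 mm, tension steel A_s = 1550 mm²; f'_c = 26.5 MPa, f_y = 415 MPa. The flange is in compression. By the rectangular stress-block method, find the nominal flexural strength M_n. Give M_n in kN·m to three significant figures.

Tension: T = A_s f_y = 1550 × 415 = 643250 N.
Try a within the flange: a = T/(0.85 f'_c b_f) = 643250/(0.85 × 26.5 × 1670) = 17.10 mm.
Since a = 17.10 ≤ h_f = 165 mm, the stress block lies entirely in the flange; analyse as a rectangular beam of width b_f.
M_n = T(d − a/2) = 643250 × (705 − 8.55) = 447.99 × 10⁶ N·mm.
M_n = 447.99 kN·m.

M_n ≈ 448 kN·m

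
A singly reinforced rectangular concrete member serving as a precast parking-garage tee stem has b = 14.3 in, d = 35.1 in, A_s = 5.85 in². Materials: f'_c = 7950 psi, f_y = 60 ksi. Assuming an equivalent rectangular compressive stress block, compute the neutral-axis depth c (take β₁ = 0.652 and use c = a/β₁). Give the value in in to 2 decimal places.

c ≈ 5.57 in

T = A_s f_y = 5.85 × 60 = 351 kips.
a = T/(0.85 f'_c b) = 351/(0.85 × 7.95 × 14.3) = 3.6323 in.
With β₁ = 0.652, c = a/β₁ = 3.6323/0.652 = 5.57 in.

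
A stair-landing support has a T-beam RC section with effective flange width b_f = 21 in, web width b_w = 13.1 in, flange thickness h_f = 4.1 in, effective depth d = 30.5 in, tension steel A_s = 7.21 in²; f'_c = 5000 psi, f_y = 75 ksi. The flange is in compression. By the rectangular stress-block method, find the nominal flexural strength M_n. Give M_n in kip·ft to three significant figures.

Tension: T = A_s f_y = 7.21 × 75 = 540.75 kips.
Try a within the flange: a = T/(0.85 f'_c b_f) = 540.75/(0.85 × 5 × 21) = 6.059 in.
a = 6.059 > h_f = 4.1 in: the block extends into the web. Split into flange-overhang and web parts.
C_f = 0.85 f'_c (b_f − b_w) h_f = 0.85 × 5 × (21 − 13.1) × 4.1 = 137.7 kips.
Remaining web compression depth: a_w = (T − C_f)/(0.85 f'_c b_w) = (540.75 − 137.7)/(0.85 × 5 × 13.1) = 7.239 in.
M_n = C_f(d − h_f/2) + (T − C_f)(d − a_w/2) = 137.7 × (30.5 − 2.05) + 403.05 × (30.5 − 3.6195) = 3917.6 + 10834.2 = 14751.8 kip·in.
M_n = 14751.8/12 = 1229.32 kip·ft.

M_n ≈ 1230 kip·ft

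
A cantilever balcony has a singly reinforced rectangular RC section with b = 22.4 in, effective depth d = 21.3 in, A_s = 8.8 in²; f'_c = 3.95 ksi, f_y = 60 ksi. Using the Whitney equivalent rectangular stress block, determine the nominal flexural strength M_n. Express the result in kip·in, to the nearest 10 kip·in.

T = A_s f_y = 8.8 × 60 = 528 kips.
a = T/(0.85 f'_c b) = 528/(0.85 × 3.95 × 22.4) = 7.021 in.
M_n = T(d − a/2) = 528 × (21.3 − 3.5105) = 9392.9 kip·in.

M_n ≈ 9390 kip·in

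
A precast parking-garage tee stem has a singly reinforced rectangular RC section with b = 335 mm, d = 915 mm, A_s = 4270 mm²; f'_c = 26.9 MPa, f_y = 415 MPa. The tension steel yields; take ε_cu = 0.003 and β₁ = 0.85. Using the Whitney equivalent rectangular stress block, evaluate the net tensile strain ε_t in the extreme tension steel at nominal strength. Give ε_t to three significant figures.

ε_t ≈ 0.00709

a = A_s f_y/(0.85 f'_c b) = 231.34 mm.
β₁ = 0.85, so c = a/β₁ = 231.34/0.85 = 272.16 mm.
From the linear strain diagram with ε_cu = 0.003: ε_t = 0.003 (d − c)/c = 0.003 × (915 − 272.16)/272.16 = 0.00709.
Since ε_t ≥ 0.005, the section is tension-controlled.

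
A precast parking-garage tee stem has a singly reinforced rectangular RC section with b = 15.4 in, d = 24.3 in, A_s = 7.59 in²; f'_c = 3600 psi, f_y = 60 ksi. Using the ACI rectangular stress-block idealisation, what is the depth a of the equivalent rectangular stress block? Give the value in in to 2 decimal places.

T = A_s f_y = 7.59 × 60 = 455.4 kips.
a = T/(0.85 f'_c b) = 455.4/(0.85 × 3.6 × 15.4) = 9.66 in.

a ≈ 9.66 in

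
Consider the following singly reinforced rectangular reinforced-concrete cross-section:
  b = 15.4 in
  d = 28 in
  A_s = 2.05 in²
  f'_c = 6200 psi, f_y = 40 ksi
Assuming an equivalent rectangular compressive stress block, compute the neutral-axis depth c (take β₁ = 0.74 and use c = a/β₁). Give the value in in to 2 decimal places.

T = A_s f_y = 2.05 × 40 = 82 kips.
a = T/(0.85 f'_c b) = 82/(0.85 × 6.2 × 15.4) = 1.0104 in.
With β₁ = 0.74, c = a/β₁ = 1.0104/0.74 = 1.37 in.

c ≈ 1.37 in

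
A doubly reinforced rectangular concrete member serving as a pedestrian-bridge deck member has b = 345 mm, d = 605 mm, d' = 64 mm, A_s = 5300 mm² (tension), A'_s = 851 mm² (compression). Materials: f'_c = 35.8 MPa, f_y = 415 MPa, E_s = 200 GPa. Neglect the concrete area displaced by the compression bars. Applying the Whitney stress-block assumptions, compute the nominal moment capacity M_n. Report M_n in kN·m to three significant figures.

Assume both tension and compression steel yield.
Net tension couple steel: A_s − A'_s = 4449 mm².
a = (A_s − A'_s) f_y / (0.85 f'_c b) = 1846335/(0.85 × 35.8 × 345) = 175.87 mm.
c = a/β₁ = 175.87/0.794 = 221.50 mm; ε'_s = 0.003(c − d')/c = 0.0021 ≥ f_y/E_s = 0.0021, so compression steel does yield.
M_n = (A_s − A'_s) f_y (d − a/2) + A'_s f_y (d − d') = [1846335 × (605 − 87.935) + 353165 × (605 − 64)] × 10⁻⁶ = 954.68 + 191.06 = 1145.74 kN·m.

M_n ≈ 1150 kN·m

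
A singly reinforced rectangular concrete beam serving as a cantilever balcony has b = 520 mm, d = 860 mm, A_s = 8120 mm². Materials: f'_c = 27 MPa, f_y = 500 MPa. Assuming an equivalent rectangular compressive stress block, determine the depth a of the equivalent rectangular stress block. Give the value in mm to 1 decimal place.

a ≈ 340.2 mm

T = A_s f_y = 8120 × 500 = 4060000 N = 4060 kN.
Setting C = 0.85 f'_c a b equal to T: a = 4060000/(0.85 × 27 × 520) = 340.2 mm.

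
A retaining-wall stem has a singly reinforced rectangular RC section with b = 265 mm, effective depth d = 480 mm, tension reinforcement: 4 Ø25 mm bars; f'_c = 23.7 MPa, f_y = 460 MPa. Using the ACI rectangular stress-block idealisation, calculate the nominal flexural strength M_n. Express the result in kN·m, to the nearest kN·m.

M_n ≈ 357 kN·m

A_s = 4 × 491 = 1964 mm².
T = A_s f_y = 1964 × 460 = 903440 N = 903.44 kN.
From C = T: a = T/(0.85 f'_c b) = 903440/(0.85 × 23.7 × 265) = 169.23 mm.
M_n = T(d − a/2) = 903.44 kN × (480 − 84.615) mm = 357.21 kN·m.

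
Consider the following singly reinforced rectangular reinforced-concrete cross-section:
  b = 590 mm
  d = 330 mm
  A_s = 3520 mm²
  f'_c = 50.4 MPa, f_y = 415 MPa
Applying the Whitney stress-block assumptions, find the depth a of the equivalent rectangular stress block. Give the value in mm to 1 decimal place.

T = A_s f_y = 3520 × 415 = 1460800 N = 1460.8 kN.
Setting C = 0.85 f'_c a b equal to T: a = 1460800/(0.85 × 50.4 × 590) = 57.8 mm.

a ≈ 57.8 mm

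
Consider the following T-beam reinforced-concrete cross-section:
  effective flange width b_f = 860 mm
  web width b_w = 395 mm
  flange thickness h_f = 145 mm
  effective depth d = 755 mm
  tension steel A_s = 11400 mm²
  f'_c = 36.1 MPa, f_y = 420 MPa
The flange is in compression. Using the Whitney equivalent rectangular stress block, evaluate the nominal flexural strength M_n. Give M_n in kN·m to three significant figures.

M_n ≈ 3160 kN·m

Tension: T = A_s f_y = 11400 × 420 = 4788000 N.
Try a within the flange: a = T/(0.85 f'_c b_f) = 4788000/(0.85 × 36.1 × 860) = 181.44 mm.
a = 181.44 > h_f = 145 mm: the block extends into the web. Split into flange-overhang and web parts.
C_f = 0.85 f'_c (b_f − b_w) h_f = 0.85 × 36.1 × (860 − 395) × 145 = 2068936 N.
Remaining web compression depth: a_w = (T − C_f)/(0.85 f'_c b_w) = (4788000 − 2068936)/(0.85 × 36.1 × 395) = 224.33 mm.
M_n = C_f(d − h_f/2) + (T − C_f)(d − a_w/2) = 2068936 × (755 − 72.5) + 2719064 × (755 − 112.165) = 1412.05 + 1747.91 = 3159.96 × 10⁶ N·mm.
M_n = 3159.96 kN·m.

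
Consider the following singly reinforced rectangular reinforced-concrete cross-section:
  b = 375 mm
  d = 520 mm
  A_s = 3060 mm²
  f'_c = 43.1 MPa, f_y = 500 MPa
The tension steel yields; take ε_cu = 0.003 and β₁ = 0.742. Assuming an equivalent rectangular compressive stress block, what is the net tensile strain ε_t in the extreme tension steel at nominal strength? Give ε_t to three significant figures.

ε_t ≈ 0.00739

a = A_s f_y/(0.85 f'_c b) = 111.37 mm.
β₁ = 0.742, so c = a/β₁ = 111.37/0.742 = 150.09 mm.
From the linear strain diagram with ε_cu = 0.003: ε_t = 0.003 (d − c)/c = 0.003 × (520 − 150.09)/150.09 = 0.00739.
Since ε_t ≥ 0.005, the section is tension-controlled.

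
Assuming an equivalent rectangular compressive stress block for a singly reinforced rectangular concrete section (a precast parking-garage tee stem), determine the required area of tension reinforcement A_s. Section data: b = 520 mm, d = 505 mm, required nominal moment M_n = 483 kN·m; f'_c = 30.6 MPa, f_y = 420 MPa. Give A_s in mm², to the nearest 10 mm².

A_s ≈ 2460 mm²

With M_n = 0.85 f'_c a b (d − a/2), solve the quadratic for a:
a = d − √(d² − 2M_n/(0.85 f'_c b)) = 505 − √(505² − 2 × 483×10⁶/(0.85 × 30.6 × 520)) = 76.51 mm.
A_s = 0.85 f'_c a b / f_y = 0.85 × 30.6 × 76.51 × 520 / 420 = 2463.8 mm².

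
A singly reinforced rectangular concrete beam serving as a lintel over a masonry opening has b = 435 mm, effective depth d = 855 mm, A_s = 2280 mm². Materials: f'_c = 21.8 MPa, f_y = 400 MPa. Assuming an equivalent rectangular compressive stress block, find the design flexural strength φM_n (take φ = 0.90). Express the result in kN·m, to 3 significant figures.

φM_n ≈ 655 kN·m

T = A_s f_y = 2280 × 400 = 912000 N = 912 kN.
From C = T: a = T/(0.85 f'_c b) = 912000/(0.85 × 21.8 × 435) = 113.14 mm.
M_n = T(d − a/2) = 912 kN × (855 − 56.57) mm = 728.17 kN·m.
φM_n = 0.90 × 728.17 = 655.35 kN·m.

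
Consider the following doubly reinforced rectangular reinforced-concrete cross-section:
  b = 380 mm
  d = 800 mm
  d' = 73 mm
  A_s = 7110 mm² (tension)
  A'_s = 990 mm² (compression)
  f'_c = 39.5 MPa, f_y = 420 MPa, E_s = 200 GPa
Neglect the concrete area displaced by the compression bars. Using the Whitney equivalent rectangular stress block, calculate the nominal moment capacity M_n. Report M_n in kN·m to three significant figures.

Assume both tension and compression steel yield.
Net tension couple steel: A_s − A'_s = 6120 mm².
a = (A_s − A'_s) f_y / (0.85 f'_c b) = 2570400/(0.85 × 39.5 × 380) = 201.47 mm.
c = a/β₁ = 201.47/0.768 = 262.33 mm; ε'_s = 0.003(c − d')/c = 0.0022 ≥ f_y/E_s = 0.0021, so compression steel does yield.
M_n = (A_s − A'_s) f_y (d − a/2) + A'_s f_y (d − d') = [2570400 × (800 − 100.735) + 415800 × (800 − 73)] × 10⁻⁶ = 1797.39 + 302.29 = 2099.68 kN·m.

M_n ≈ 2100 kN·m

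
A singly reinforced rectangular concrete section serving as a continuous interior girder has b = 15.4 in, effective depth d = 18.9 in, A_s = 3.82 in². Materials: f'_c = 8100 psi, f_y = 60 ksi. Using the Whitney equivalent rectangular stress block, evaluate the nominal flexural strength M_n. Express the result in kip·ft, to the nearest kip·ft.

T = A_s f_y = 3.82 × 60 = 229.2 kips.
a = T/(0.85 f'_c b) = 229.2/(0.85 × 8.1 × 15.4) = 2.162 in.
M_n = T(d − a/2) = 229.2 × (18.9 − 1.081) = 4084.1 kip·in = 4084.1/12 = 340.34 kip·ft.

M_n ≈ 340 kip·ft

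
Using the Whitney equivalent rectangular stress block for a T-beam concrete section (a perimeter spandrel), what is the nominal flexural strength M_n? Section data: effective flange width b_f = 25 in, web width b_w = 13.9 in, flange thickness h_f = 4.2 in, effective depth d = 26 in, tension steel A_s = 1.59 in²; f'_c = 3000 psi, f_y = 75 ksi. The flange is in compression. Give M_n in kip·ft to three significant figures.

M_n ≈ 249 kip·ft

Tension: T = A_s f_y = 1.59 × 75 = 119.25 kips.
Try a within the flange: a = T/(0.85 f'_c b_f) = 119.25/(0.85 × 3 × 25) = 1.871 in.
Since a = 1.871 ≤ h_f = 4.2 in, the stress block lies entirely in the flange; analyse as a rectangular beam of width b_f.
M_n = T(d − a/2) = 119.25 × (26 − 0.9355) = 2988.9 kip·in.
M_n = 2988.9/12 = 249.08 kip·ft.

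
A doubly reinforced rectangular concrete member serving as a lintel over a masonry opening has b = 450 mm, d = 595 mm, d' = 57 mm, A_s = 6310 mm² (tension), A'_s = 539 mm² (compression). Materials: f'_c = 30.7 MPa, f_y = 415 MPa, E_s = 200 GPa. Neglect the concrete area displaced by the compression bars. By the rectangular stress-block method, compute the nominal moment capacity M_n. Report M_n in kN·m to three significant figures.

M_n ≈ 1300 kN·m

Assume both tension and compression steel yield.
Net tension couple steel: A_s − A'_s = 5771 mm².
a = (A_s − A'_s) f_y / (0.85 f'_c b) = 2394965/(0.85 × 30.7 × 450) = 203.95 mm.
c = a/β₁ = 203.95/0.831 = 245.43 mm; ε'_s = 0.003(c − d')/c = 0.0023 ≥ f_y/E_s = 0.0021, so compression steel does yield.
M_n = (A_s − A'_s) f_y (d − a/2) + A'_s f_y (d − d') = [2394965 × (595 − 101.975) + 223685 × (595 − 57)] × 10⁻⁶ = 1180.78 + 120.34 = 1301.12 kN·m.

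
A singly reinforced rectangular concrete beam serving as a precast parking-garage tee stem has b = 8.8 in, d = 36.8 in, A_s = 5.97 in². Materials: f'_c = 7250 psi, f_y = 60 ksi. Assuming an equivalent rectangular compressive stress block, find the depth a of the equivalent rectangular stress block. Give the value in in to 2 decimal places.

a ≈ 6.61 in

T = A_s f_y = 5.97 × 60 = 358.2 kips.
a = T/(0.85 f'_c b) = 358.2/(0.85 × 7.25 × 8.8) = 6.61 in.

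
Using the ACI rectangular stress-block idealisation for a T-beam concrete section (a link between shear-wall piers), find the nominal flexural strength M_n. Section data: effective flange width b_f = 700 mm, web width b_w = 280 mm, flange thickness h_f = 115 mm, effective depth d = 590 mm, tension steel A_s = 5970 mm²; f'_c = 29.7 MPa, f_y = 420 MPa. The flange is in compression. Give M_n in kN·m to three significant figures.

M_n ≈ 1290 kN·m

Tension: T = A_s f_y = 5970 × 420 = 2507400 N.
Try a within the flange: a = T/(0.85 f'_c b_f) = 2507400/(0.85 × 29.7 × 700) = 141.89 mm.
a = 141.89 > h_f = 115 mm: the block extends into the web. Split into flange-overhang and web parts.
C_f = 0.85 f'_c (b_f − b_w) h_f = 0.85 × 29.7 × (700 − 280) × 115 = 1219334 N.
Remaining web compression depth: a_w = (T − C_f)/(0.85 f'_c b_w) = (2507400 − 1219334)/(0.85 × 29.7 × 280) = 182.22 mm.
M_n = C_f(d − h_f/2) + (T − C_f)(d − a_w/2) = 1219334 × (590 − 57.5) + 1288066 × (590 − 91.11) = 649.30 + 642.60 = 1291.90 × 10⁶ N·mm.
M_n = 1291.90 kN·m.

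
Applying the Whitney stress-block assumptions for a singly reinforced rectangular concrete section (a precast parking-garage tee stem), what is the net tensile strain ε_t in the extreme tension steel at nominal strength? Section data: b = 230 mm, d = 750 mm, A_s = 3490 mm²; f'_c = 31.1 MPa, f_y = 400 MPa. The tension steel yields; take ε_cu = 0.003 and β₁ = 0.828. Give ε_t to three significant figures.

ε_t ≈ 0.00511

a = A_s f_y/(0.85 f'_c b) = 229.60 mm.
β₁ = 0.828, so c = a/β₁ = 229.60/0.828 = 277.29 mm.
From the linear strain diagram with ε_cu = 0.003: ε_t = 0.003 (d − c)/c = 0.003 × (750 − 277.29)/277.29 = 0.00511.
Since ε_t ≥ 0.005, the section is tension-controlled.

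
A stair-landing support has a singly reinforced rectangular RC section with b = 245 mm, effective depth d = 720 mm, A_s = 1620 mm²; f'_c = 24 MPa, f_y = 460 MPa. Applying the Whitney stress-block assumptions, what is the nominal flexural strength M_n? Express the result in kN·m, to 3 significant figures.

T = A_s f_y = 1620 × 460 = 745200 N = 745.2 kN.
From C = T: a = T/(0.85 f'_c b) = 745200/(0.85 × 24 × 245) = 149.10 mm.
M_n = T(d − a/2) = 745.2 kN × (720 − 74.55) mm = 480.99 kN·m.

M_n ≈ 481 kN·m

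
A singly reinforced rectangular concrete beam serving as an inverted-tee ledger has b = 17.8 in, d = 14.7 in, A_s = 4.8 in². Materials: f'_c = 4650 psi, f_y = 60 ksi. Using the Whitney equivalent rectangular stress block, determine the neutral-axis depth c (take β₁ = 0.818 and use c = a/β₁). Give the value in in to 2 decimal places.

T = A_s f_y = 4.8 × 60 = 288 kips.
a = T/(0.85 f'_c b) = 288/(0.85 × 4.65 × 17.8) = 4.0936 in.
With β₁ = 0.818, c = a/β₁ = 4.0936/0.818 = 5.00 in.

c ≈ 5.00 in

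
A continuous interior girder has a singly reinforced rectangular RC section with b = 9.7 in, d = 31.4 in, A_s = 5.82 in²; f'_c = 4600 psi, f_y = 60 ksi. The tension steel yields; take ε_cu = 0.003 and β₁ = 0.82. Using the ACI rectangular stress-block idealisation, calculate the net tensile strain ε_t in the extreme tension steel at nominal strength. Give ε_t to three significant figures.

ε_t ≈ 0.00539

a = A_s f_y/(0.85 f'_c b) = 9.207 in.
β₁ = 0.82, so c = a/β₁ = 9.207/0.82 = 11.228 in.
From the linear strain diagram with ε_cu = 0.003: ε_t = 0.003 (d − c)/c = 0.003 × (31.4 − 11.228)/11.228 = 0.00539.
Since ε_t ≥ 0.005, the section is tension-controlled.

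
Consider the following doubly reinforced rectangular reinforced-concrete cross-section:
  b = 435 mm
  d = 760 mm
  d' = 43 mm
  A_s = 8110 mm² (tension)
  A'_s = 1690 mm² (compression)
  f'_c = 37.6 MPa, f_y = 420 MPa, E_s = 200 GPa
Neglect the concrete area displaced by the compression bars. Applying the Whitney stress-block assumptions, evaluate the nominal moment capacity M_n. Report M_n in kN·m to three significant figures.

Assume both tension and compression steel yield.
Net tension couple steel: A_s − A'_s = 6420 mm².
a = (A_s − A'_s) f_y / (0.85 f'_c b) = 2696400/(0.85 × 37.6 × 435) = 193.95 mm.
c = a/β₁ = 193.95/0.781 = 248.34 mm; ε'_s = 0.003(c − d')/c = 0.0025 ≥ f_y/E_s = 0.0021, so compression steel does yield.
M_n = (A_s − A'_s) f_y (d − a/2) + A'_s f_y (d − d') = [2696400 × (760 − 96.975) + 709800 × (760 − 43)] × 10⁻⁶ = 1787.78 + 508.93 = 2296.71 kN·m.

M_n ≈ 2300 kN·m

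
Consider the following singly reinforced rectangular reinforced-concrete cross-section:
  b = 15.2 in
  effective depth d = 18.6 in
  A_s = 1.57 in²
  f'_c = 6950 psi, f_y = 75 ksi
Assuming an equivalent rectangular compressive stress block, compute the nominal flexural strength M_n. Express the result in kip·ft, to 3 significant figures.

M_n ≈ 176 kip·ft

T = A_s f_y = 1.57 × 75 = 117.75 kips.
a = T/(0.85 f'_c b) = 117.75/(0.85 × 6.95 × 15.2) = 1.311 in.
M_n = T(d − a/2) = 117.75 × (18.6 − 0.6555) = 2113.0 kip·in = 2113.0/12 = 176.08 kip·ft.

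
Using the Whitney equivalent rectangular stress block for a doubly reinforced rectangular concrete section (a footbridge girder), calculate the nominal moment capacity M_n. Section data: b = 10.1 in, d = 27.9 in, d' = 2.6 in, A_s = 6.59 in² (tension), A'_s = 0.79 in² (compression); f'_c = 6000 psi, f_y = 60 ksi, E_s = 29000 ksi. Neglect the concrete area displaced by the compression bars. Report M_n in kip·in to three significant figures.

M_n ≈ 9730 kip·in

Assume both steels yield.
a = (A_s − A'_s) f_y/(0.85 f'_c b) = (6.59 − 0.79) × 60/(0.85 × 6 × 10.1) = 6.756 in.
c = a/β₁ = 6.756/0.75 = 9.008 in; ε'_s = 0.003(c − d')/c = 0.0021 ≥ ε_y = 0.0021, so the compression steel yields.
M_n = (A_s − A'_s) f_y (d − a/2) + A'_s f_y (d − d') = 348 × (27.9 − 3.378) + 47.4 × (27.9 − 2.6) = 8533.7 + 1199.2 = 9732.9 kip·in.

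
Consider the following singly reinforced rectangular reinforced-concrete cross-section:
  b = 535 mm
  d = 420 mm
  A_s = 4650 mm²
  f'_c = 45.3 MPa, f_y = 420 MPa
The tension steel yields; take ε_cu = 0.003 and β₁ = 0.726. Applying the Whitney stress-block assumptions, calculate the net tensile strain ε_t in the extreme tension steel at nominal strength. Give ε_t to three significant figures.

a = A_s f_y/(0.85 f'_c b) = 94.81 mm.
β₁ = 0.726, so c = a/β₁ = 94.81/0.726 = 130.59 mm.
From the linear strain diagram with ε_cu = 0.003: ε_t = 0.003 (d − c)/c = 0.003 × (420 − 130.59)/130.59 = 0.00665.
Since ε_t ≥ 0.005, the section is tension-controlled.

ε_t ≈ 0.00665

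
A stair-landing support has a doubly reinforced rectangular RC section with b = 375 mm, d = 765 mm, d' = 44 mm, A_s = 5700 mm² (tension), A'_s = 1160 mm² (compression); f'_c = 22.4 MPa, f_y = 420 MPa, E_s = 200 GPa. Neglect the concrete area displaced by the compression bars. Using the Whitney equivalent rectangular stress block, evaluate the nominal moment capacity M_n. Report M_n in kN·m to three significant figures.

Assume both tension and compression steel yield.
Net tension couple steel: A_s − A'_s = 4540 mm².
a = (A_s − A'_s) f_y / (0.85 f'_c b) = 1906800/(0.85 × 22.4 × 375) = 267.06 mm.
c = a/β₁ = 267.06/0.85 = 314.19 mm; ε'_s = 0.003(c − d')/c = 0.0026 ≥ f_y/E_s = 0.0021, so compression steel does yield.
M_n = (A_s − A'_s) f_y (d − a/2) + A'_s f_y (d − d') = [1906800 × (765 − 133.53) + 487200 × (765 − 44)] × 10⁻⁶ = 1204.09 + 351.27 = 1555.36 kN·m.

M_n ≈ 1560 kN·m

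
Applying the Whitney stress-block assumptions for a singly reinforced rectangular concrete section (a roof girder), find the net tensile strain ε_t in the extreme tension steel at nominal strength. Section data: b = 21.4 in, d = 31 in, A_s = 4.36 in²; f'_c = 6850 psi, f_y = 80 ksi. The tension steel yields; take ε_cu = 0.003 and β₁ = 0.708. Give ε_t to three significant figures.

ε_t ≈ 0.0205

a = A_s f_y/(0.85 f'_c b) = 2.799 in.
β₁ = 0.708, so c = a/β₁ = 2.799/0.708 = 3.953 in.
From the linear strain diagram with ε_cu = 0.003: ε_t = 0.003 (d − c)/c = 0.003 × (31 − 3.953)/3.953 = 0.0205.
Since ε_t ≥ 0.005, the section is tension-controlled.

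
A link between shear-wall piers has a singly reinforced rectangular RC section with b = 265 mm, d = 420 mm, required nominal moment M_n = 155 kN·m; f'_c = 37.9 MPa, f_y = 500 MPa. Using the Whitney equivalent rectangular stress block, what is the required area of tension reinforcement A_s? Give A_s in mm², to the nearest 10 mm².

A_s ≈ 780 mm²

With M_n = 0.85 f'_c a b (d − a/2), solve the quadratic for a:
a = d − √(d² − 2M_n/(0.85 f'_c b)) = 420 − √(420² − 2 × 155×10⁶/(0.85 × 37.9 × 265)) = 45.72 mm.
A_s = 0.85 f'_c a b / f_y = 0.85 × 37.9 × 45.72 × 265 / 500 = 780.6 mm².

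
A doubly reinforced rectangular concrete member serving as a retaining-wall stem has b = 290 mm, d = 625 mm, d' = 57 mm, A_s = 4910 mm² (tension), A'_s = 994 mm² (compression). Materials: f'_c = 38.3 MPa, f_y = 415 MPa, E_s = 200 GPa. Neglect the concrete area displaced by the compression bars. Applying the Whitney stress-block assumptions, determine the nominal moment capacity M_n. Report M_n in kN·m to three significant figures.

M_n ≈ 1110 kN·m

Assume both tension and compression steel yield.
Net tension couple steel: A_s − A'_s = 3916 mm².
a = (A_s − A'_s) f_y / (0.85 f'_c b) = 1625140/(0.85 × 38.3 × 290) = 172.14 mm.
c = a/β₁ = 172.14/0.776 = 221.83 mm; ε'_s = 0.003(c − d')/c = 0.0022 ≥ f_y/E_s = 0.0021, so compression steel does yield.
M_n = (A_s − A'_s) f_y (d − a/2) + A'_s f_y (d − d') = [1625140 × (625 − 86.07) + 412510 × (625 − 57)] × 10⁻⁶ = 875.84 + 234.31 = 1110.15 kN·m.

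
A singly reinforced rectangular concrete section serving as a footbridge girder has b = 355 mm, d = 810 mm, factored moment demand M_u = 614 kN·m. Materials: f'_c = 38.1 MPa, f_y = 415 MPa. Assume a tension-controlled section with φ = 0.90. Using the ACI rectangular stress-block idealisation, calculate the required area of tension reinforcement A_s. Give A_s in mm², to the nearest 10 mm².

M_n = M_u/φ = 614/0.90 = 682.222 kN·m.
With M_n = 0.85 f'_c a b (d − a/2), solve the quadratic for a:
a = d − √(d² − 2M_n/(0.85 f'_c b)) = 810 − √(810² − 2 × 682.222×10⁶/(0.85 × 38.1 × 355)) = 76.91 mm.
A_s = 0.85 f'_c a b / f_y = 0.85 × 38.1 × 76.91 × 355 / 415 = 2130.6 mm².

A_s ≈ 2130 mm²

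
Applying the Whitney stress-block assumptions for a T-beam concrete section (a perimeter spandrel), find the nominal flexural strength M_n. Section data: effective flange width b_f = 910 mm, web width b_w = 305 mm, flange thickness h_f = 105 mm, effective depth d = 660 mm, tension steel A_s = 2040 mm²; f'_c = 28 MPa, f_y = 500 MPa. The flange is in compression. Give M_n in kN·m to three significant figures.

Tension: T = A_s f_y = 2040 × 500 = 1020000 N.
Try a within the flange: a = T/(0.85 f'_c b_f) = 1020000/(0.85 × 28 × 910) = 47.10 mm.
Since a = 47.10 ≤ h_f = 105 mm, the stress block lies entirely in the flange; analyse as a rectangular beam of width b_f.
M_n = T(d − a/2) = 1020000 × (660 − 23.55) = 649.18 × 10⁶ N·mm.
M_n = 649.18 kN·m.

M_n ≈ 649 kN·m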